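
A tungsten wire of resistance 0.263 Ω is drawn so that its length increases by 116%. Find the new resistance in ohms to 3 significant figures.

k = 1 + 116/100 = 2.16; volume constant ⇒ A' = A/k, so R' = k²R.
R' = 4.666 × 0.263 = 1.23 Ω

1.23 Ω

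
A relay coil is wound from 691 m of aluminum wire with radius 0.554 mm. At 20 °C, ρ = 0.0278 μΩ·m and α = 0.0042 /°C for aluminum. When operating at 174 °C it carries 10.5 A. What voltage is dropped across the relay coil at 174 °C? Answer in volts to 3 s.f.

344 V

ρ = 0.0278 μΩ·m = 2.78×10^-8 Ω·m
A = πr² = π(5.5400e-04 m)² = 9.642e-07 m²
R₍20₎ = ρL/A = (2.78×10^-8)(691)/(9.642e-07) = 19.92 Ω
R₍174₎ = R₍20₎(1 + αΔT) = 19.92 × (1 + 0.0042×154) = 32.81 Ω
V = IR = 10.5 × 32.81 = 344 V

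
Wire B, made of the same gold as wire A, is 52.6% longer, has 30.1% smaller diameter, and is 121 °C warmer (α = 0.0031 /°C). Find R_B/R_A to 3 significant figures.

R ∝ ρL/d² with ρ ∝ (1+αΔT), so R_B/R_A = (1 + 52.6/100) × (1 − 30.1/100)⁻² × (1 + 0.0031×121)
= 1.526 × 2.047 × 1.375 = 4.29

4.29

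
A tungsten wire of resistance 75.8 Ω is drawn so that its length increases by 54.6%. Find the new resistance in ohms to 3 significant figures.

k = 1 + 54.6/100 = 1.546; volume constant ⇒ A' = A/k, so R' = k²R.
R' = 2.39 × 75.8 = 181 Ω

181 Ω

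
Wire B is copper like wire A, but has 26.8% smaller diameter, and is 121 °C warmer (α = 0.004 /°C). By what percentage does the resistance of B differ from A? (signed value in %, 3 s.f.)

R ∝ ρL/d² with ρ ∝ (1+αΔT), so R_B/R_A = (1 − 26.8/100)⁻² × (1 + 0.004×121)
= 1.866 × 1.484 = 2.77
(R_B − R_A)/R_A = 2.77 − 1 = 177%

177%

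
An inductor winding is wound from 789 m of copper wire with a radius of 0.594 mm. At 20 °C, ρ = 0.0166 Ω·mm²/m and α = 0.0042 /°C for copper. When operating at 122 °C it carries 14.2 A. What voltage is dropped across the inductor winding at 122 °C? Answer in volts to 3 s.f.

240 V

ρ = 0.0166 Ω·mm²/m = 1.66×10^-8 Ω·m
A = πr² = π(5.9400e-04 m)² = 1.108e-06 m²
R₍20₎ = ρL/A = (1.66×10^-8)(789)/(1.108e-06) = 11.82 Ω
R₍122₎ = R₍20₎(1 + αΔT) = 11.82 × (1 + 0.0042×102) = 16.88 Ω
V = IR = 14.2 × 16.88 = 240 V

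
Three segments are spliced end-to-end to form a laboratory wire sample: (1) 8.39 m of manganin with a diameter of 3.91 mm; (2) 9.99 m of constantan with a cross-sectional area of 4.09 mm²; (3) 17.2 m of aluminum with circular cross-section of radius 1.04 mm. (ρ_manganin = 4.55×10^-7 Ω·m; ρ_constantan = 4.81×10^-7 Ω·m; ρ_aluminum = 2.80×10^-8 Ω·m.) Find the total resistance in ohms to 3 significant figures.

1.63 Ω

Seg 1: A = π(d/2)² = π(1.9550e-03 m)² = 1.201e-05 m²
R_1 = (4.55×10^-7)(8.39)/(1.201e-05) = 0.3179 Ω
Seg 2: A = 4.09 mm² = 4.090e-06 m²
R_2 = (4.81×10^-7)(9.99)/(4.090e-06) = 1.175 Ω
Seg 3: A = πr² = π(1.0400e-03 m)² = 3.398e-06 m²
R_3 = (2.80×10^-8)(17.2)/(3.398e-06) = 0.1417 Ω
R_total = R_1 + R_2 + R_3 = 1.63 Ω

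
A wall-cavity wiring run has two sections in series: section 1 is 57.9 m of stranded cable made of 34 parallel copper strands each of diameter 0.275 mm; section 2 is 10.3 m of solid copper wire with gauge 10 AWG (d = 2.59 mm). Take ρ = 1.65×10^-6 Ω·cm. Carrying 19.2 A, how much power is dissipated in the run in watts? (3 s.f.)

ρ = 1.65×10^-6 Ω·cm = 1.65×10^-8 Ω·m
Section 1: A_strand = π(1.3750e-04)² = 5.940e-08 m²; R₁ = ρL/(N·A_s) = (1.65×10^-8)(57.9)/(34×5.940e-08) = 0.4731 Ω
Section 2: A = π(2.59/2 mm)² = π(1.2950e-03 m)² = 5.269e-06 m²
R₂ = (1.65×10^-8)(10.3)/(5.269e-06) = 0.03226 Ω
R = R₁ + R₂ = 0.5053 Ω
P = I²R = (19.2)² × 0.5053 = 186 W

186 W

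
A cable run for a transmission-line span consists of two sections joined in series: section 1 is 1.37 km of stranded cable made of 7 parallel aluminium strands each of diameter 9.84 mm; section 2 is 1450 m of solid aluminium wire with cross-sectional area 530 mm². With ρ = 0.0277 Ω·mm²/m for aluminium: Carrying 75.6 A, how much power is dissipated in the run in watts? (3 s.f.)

ρ = 0.0277 Ω·mm²/m = 2.77×10^-8 Ω·m
Section 1: A_strand = π(4.9200e-03)² = 7.605e-05 m²; R₁ = ρL/(N·A_s) = (2.77×10^-8)(1370)/(7×7.605e-05) = 0.07129 Ω
Section 2: A = 530 mm² = 5.300e-04 m²
R₂ = (2.77×10^-8)(1450)/(5.300e-04) = 0.07578 Ω
R = R₁ + R₂ = 0.1471 Ω
P = I²R = (75.6)² × 0.1471 = 841 W

841 W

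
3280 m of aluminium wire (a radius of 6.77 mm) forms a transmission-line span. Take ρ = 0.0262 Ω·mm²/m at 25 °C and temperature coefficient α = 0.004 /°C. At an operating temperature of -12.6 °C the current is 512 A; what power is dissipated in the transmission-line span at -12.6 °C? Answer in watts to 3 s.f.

ρ = 0.0262 Ω·mm²/m = 2.62×10^-8 Ω·m
A = πr² = π(6.7700e-03 m)² = 1.440e-04 m²
R₍25₎ = ρL/A = (2.62×10^-8)(3280)/(1.440e-04) = 0.5968 Ω
R₍-12.6₎ = R₍25₎(1 + αΔT) = 0.5968 × (1 + 0.004×-37.6) = 0.5071 Ω
P = I²R = (512)² × 0.5071 = 1.33×10^5 W

1.33×10^5 W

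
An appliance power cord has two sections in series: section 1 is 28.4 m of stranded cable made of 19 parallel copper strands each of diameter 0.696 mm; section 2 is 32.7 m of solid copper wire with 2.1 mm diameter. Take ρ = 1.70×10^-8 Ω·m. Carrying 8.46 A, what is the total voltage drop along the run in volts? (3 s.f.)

1.92 V

Section 1: A_strand = π(3.4800e-04)² = 3.805e-07 m²; R₁ = ρL/(N·A_s) = (1.70×10^-8)(28.4)/(19×3.805e-07) = 0.06679 Ω
Section 2: A = π(d/2)² = π(1.0500e-03 m)² = 3.464e-06 m²
R₂ = (1.70×10^-8)(32.7)/(3.464e-06) = 0.1605 Ω
R = R₁ + R₂ = 0.2273 Ω
V = IR = 8.46 × 0.2273 = 1.92 V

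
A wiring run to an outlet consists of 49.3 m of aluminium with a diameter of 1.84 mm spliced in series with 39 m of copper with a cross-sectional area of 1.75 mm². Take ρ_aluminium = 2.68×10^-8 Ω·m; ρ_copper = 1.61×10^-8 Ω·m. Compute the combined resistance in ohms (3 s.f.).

Segment 1: A = π(d/2)² = π(9.2000e-04 m)² = 2.659e-06 m²
R₁ = ρL/A = (2.68×10^-8)(49.3)/(2.659e-06) = 0.4969 Ω
Segment 2: A = 1.75 mm² = 1.750e-06 m²
R₂ = (1.61×10^-8)(39)/(1.750e-06) = 0.3588 Ω
R = R₁ + R₂ = 0.856 Ω

0.856 Ω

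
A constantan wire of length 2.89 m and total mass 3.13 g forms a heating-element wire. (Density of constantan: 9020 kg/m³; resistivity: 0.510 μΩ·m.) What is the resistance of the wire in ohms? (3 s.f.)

ρ = 0.510 μΩ·m = 5.10×10^-7 Ω·m
A = m/(density·L) = 0.00313/(9020×2.89) = 1.2007e-07 m²
R = ρL/A = (5.10×10^-7)(2.89)/(1.2007e-07) = 12.3 Ω

12.3 Ω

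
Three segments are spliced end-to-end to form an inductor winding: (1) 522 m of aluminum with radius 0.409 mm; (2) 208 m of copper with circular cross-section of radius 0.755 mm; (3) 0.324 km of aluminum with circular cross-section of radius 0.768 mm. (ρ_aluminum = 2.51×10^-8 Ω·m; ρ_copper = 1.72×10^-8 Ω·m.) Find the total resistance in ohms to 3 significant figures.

Seg 1: A = πr² = π(4.0900e-04 m)² = 5.255e-07 m²
R_1 = (2.51×10^-8)(522)/(5.255e-07) = 24.93 Ω
Seg 2: A = πr² = π(7.5500e-04 m)² = 1.791e-06 m²
R_2 = (1.72×10^-8)(208)/(1.791e-06) = 1.998 Ω
Seg 3: A = πr² = π(7.6800e-04 m)² = 1.853e-06 m²
R_3 = (2.51×10^-8)(324)/(1.853e-06) = 4.389 Ω
R_total = R_1 + R_2 + R_3 = 31.3 Ω

31.3 Ω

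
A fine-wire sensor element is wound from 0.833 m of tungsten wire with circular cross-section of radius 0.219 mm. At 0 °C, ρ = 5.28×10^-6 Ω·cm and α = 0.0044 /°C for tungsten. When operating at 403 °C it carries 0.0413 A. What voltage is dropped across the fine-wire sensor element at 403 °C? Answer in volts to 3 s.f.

ρ = 5.28×10^-6 Ω·cm = 5.28×10^-8 Ω·m
A = πr² = π(2.1900e-04 m)² = 1.507e-07 m²
R₍0₎ = ρL/A = (5.28×10^-8)(0.833)/(1.507e-07) = 0.2919 Ω
R₍403₎ = R₍0₎(1 + αΔT) = 0.2919 × (1 + 0.0044×403) = 0.8095 Ω
V = IR = 0.0413 × 0.8095 = 0.0334 V

0.0334 V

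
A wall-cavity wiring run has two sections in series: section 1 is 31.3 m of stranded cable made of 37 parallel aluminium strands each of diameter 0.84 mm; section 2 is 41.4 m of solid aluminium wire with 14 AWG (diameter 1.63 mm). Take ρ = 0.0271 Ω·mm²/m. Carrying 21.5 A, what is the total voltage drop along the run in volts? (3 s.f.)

ρ = 0.0271 Ω·mm²/m = 2.71×10^-8 Ω·m
Section 1: A_strand = π(4.2000e-04)² = 5.542e-07 m²; R₁ = ρL/(N·A_s) = (2.71×10^-8)(31.3)/(37×5.542e-07) = 0.04137 Ω
Section 2: A = π(1.63/2 mm)² = π(8.1500e-04 m)² = 2.087e-06 m²
R₂ = (2.71×10^-8)(41.4)/(2.087e-06) = 0.5377 Ω
R = R₁ + R₂ = 0.579 Ω
V = IR = 21.5 × 0.579 = 12.4 V

12.4 V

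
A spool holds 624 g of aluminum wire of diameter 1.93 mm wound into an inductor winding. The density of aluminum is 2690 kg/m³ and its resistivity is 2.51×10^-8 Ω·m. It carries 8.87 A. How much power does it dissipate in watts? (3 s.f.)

A = π(d/2)² = π(9.6500e-04 m)² = 2.9255e-06 m²
L = m/(density·A) = 0.624/(2690×2.9255e-06) = 79.29 m
R = ρL/A = (2.51×10^-8)(79.29)/(2.9255e-06) = 0.6803 Ω
P = I²R = (8.87)² × 0.6803 = 53.5 W

53.5 W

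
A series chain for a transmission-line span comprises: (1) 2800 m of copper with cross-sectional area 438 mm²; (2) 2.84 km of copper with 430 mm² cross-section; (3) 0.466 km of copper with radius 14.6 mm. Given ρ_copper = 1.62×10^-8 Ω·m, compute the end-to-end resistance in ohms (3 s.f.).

0.222 Ω

Seg 1: A = 438 mm² = 4.380e-04 m²
R_1 = (1.62×10^-8)(2800)/(4.380e-04) = 0.1036 Ω
Seg 2: A = 430 mm² = 4.300e-04 m²
R_2 = (1.62×10^-8)(2840)/(4.300e-04) = 0.107 Ω
Seg 3: A = πr² = π(1.4600e-02 m)² = 6.697e-04 m²
R_3 = (1.62×10^-8)(466)/(6.697e-04) = 0.01127 Ω
R_total = R_1 + R_2 + R_3 = 0.222 Ω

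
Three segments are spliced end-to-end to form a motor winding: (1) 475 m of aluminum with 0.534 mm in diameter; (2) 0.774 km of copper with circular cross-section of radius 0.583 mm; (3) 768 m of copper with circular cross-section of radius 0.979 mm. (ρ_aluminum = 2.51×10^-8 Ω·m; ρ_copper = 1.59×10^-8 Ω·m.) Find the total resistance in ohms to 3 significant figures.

68.8 Ω

Seg 1: A = π(d/2)² = π(2.6700e-04 m)² = 2.240e-07 m²
R_1 = (2.51×10^-8)(475)/(2.240e-07) = 53.23 Ω
Seg 2: A = πr² = π(5.8300e-04 m)² = 1.068e-06 m²
R_2 = (1.59×10^-8)(774)/(1.068e-06) = 11.53 Ω
Seg 3: A = πr² = π(9.7900e-04 m)² = 3.011e-06 m²
R_3 = (1.59×10^-8)(768)/(3.011e-06) = 4.055 Ω
R_total = R_1 + R_2 + R_3 = 68.8 Ω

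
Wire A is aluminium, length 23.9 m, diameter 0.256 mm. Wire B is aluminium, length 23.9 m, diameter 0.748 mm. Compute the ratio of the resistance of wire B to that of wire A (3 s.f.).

0.117

R ∝ ρL/d², so R_B/R_A = (d_A/d_B)²
= (0.256/0.748)² = 0.117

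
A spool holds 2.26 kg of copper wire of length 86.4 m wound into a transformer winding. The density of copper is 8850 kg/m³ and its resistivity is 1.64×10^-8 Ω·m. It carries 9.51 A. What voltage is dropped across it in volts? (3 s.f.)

4.56 V

A = m/(density·L) = 2.26/(8850×86.4) = 2.9556e-06 m²
R = ρL/A = (1.64×10^-8)(86.4)/(2.9556e-06) = 0.4794 Ω
V = IR = 9.51 × 0.4794 = 4.56 V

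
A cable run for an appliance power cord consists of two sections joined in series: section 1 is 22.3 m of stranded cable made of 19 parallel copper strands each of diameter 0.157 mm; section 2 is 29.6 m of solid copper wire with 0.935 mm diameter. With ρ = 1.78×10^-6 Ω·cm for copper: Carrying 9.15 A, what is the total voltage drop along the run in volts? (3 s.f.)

ρ = 1.78×10^-6 Ω·cm = 1.78×10^-8 Ω·m
Section 1: A_strand = π(7.8500e-05)² = 1.936e-08 m²; R₁ = ρL/(N·A_s) = (1.78×10^-8)(22.3)/(19×1.936e-08) = 1.079 Ω
Section 2: A = π(d/2)² = π(4.6750e-04 m)² = 6.866e-07 m²
R₂ = (1.78×10^-8)(29.6)/(6.866e-07) = 0.7674 Ω
R = R₁ + R₂ = 1.847 Ω
V = IR = 9.15 × 1.847 = 16.9 V

16.9 V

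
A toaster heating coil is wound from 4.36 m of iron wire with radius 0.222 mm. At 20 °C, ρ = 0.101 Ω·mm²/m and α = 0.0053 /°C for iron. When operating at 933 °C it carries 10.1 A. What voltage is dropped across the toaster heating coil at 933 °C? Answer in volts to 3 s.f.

168 V

ρ = 0.101 Ω·mm²/m = 1.01×10^-7 Ω·m
A = πr² = π(2.2200e-04 m)² = 1.548e-07 m²
R₍20₎ = ρL/A = (1.01×10^-7)(4.36)/(1.548e-07) = 2.844 Ω
R₍933₎ = R₍20₎(1 + αΔT) = 2.844 × (1 + 0.0053×913) = 16.61 Ω
V = IR = 10.1 × 16.61 = 168 V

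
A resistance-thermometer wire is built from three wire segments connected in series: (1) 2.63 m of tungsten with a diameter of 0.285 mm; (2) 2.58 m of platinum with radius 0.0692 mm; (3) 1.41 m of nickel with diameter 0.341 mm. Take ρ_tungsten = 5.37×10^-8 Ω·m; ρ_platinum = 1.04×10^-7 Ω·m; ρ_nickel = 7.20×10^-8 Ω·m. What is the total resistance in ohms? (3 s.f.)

21.2 Ω

Seg 1: A = π(d/2)² = π(1.4250e-04 m)² = 6.379e-08 m²
R_1 = (5.37×10^-8)(2.63)/(6.379e-08) = 2.214 Ω
Seg 2: A = πr² = π(6.9200e-05 m)² = 1.504e-08 m²
R_2 = (1.04×10^-7)(2.58)/(1.504e-08) = 17.84 Ω
Seg 3: A = π(d/2)² = π(1.7050e-04 m)² = 9.133e-08 m²
R_3 = (7.20×10^-8)(1.41)/(9.133e-08) = 1.112 Ω
R_total = R_1 + R_2 + R_3 = 21.2 Ω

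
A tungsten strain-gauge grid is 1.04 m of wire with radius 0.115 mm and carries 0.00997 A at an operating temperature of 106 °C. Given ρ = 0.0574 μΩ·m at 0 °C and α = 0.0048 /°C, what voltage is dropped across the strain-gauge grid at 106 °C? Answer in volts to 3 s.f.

ρ = 0.0574 μΩ·m = 5.74×10^-8 Ω·m
A = πr² = π(1.1500e-04 m)² = 4.155e-08 m²
R₍0₎ = ρL/A = (5.74×10^-8)(1.04)/(4.155e-08) = 1.437 Ω
R₍106₎ = R₍0₎(1 + αΔT) = 1.437 × (1 + 0.0048×106) = 2.168 Ω
V = IR = 0.00997 × 2.168 = 0.0216 V

0.0216 V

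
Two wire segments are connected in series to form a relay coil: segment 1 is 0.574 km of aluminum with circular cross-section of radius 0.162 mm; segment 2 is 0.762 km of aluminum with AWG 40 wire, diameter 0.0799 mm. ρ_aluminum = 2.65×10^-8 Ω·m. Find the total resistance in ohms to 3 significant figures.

Segment 1: A = πr² = π(1.6200e-04 m)² = 8.245e-08 m²
R₁ = ρL/A = (2.65×10^-8)(574)/(8.245e-08) = 184.5 Ω
Segment 2: A = π(0.0799/2 mm)² = π(3.9950e-05 m)² = 5.014e-09 m²
R₂ = (2.65×10^-8)(762)/(5.014e-09) = 4027 Ω
R = R₁ + R₂ = 4210 Ω

4210 Ω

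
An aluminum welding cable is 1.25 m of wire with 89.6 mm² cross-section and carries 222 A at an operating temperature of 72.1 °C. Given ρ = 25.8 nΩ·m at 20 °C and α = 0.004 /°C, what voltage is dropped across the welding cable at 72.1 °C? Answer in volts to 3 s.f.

ρ = 25.8 nΩ·m = 2.58×10^-8 Ω·m
A = 89.6 mm² = 8.960e-05 m²
R₍20₎ = ρL/A = (2.58×10^-8)(1.25)/(8.960e-05) = 3.599×10^-4 Ω
R₍72.1₎ = R₍20₎(1 + αΔT) = 3.599×10^-4 × (1 + 0.004×52.1) = 4.349×10^-4 Ω
V = IR = 222 × 4.349×10^-4 = 0.0966 V

0.0966 V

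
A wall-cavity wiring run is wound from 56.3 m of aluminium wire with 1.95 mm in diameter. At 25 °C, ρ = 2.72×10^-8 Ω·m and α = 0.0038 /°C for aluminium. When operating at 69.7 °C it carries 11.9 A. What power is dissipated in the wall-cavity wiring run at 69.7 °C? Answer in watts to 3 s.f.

A = π(d/2)² = π(9.7500e-04 m)² = 2.986e-06 m²
R₍25₎ = ρL/A = (2.72×10^-8)(56.3)/(2.986e-06) = 0.5128 Ω
R₍69.7₎ = R₍25₎(1 + αΔT) = 0.5128 × (1 + 0.0038×44.7) = 0.5999 Ω
P = I²R = (11.9)² × 0.5999 = 84.9 W

84.9 W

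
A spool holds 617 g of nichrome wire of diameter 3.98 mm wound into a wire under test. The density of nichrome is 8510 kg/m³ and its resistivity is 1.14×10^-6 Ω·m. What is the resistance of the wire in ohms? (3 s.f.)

A = π(d/2)² = π(1.9900e-03 m)² = 1.2441e-05 m²
L = m/(density·A) = 0.617/(8510×1.2441e-05) = 5.828 m
R = ρL/A = (1.14×10^-6)(5.828)/(1.2441e-05) = 0.534 Ω

0.534 Ω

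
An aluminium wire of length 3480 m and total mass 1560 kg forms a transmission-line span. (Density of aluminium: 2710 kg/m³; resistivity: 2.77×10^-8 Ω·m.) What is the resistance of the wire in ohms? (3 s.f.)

0.583 Ω

A = m/(density·L) = 1560/(2710×3480) = 1.6542e-04 m²
R = ρL/A = (2.77×10^-8)(3480)/(1.6542e-04) = 0.583 Ω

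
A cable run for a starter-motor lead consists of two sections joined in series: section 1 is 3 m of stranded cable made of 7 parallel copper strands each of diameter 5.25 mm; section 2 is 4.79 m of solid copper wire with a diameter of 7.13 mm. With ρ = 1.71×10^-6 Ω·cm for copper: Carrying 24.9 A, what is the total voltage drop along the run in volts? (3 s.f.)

0.0595 V

ρ = 1.71×10^-6 Ω·cm = 1.71×10^-8 Ω·m
Section 1: A_strand = π(2.6250e-03)² = 2.165e-05 m²; R₁ = ρL/(N·A_s) = (1.71×10^-8)(3)/(7×2.165e-05) = 3.385×10^-4 Ω
Section 2: A = π(d/2)² = π(3.5650e-03 m)² = 3.993e-05 m²
R₂ = (1.71×10^-8)(4.79)/(3.993e-05) = 0.002051 Ω
R = R₁ + R₂ = 0.00239 Ω
V = IR = 24.9 × 0.00239 = 0.0595 V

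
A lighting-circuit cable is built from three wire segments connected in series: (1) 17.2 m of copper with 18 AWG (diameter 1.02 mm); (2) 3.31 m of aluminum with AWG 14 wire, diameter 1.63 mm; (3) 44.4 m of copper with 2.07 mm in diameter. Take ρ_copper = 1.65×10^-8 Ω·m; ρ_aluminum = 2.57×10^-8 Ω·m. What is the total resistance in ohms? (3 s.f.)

0.606 Ω

Seg 1: A = π(1.02/2 mm)² = π(5.1000e-04 m)² = 8.171e-07 m²
R_1 = (1.65×10^-8)(17.2)/(8.171e-07) = 0.3473 Ω
Seg 2: A = π(1.63/2 mm)² = π(8.1500e-04 m)² = 2.087e-06 m²
R_2 = (2.57×10^-8)(3.31)/(2.087e-06) = 0.04077 Ω
Seg 3: A = π(d/2)² = π(1.0350e-03 m)² = 3.365e-06 m²
R_3 = (1.65×10^-8)(44.4)/(3.365e-06) = 0.2177 Ω
R_total = R_1 + R_2 + R_3 = 0.606 Ω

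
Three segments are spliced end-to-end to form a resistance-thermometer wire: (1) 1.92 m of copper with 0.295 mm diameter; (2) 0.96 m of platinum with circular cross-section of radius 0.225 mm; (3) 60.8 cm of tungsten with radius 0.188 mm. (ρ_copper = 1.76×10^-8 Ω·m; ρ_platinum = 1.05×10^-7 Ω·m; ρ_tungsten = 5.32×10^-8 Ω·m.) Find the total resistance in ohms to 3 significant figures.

1.42 Ω

Seg 1: A = π(d/2)² = π(1.4750e-04 m)² = 6.835e-08 m²
R_1 = (1.76×10^-8)(1.92)/(6.835e-08) = 0.4944 Ω
Seg 2: A = πr² = π(2.2500e-04 m)² = 1.590e-07 m²
R_2 = (1.05×10^-7)(0.96)/(1.590e-07) = 0.6338 Ω
Seg 3: A = πr² = π(1.8800e-04 m)² = 1.110e-07 m²
R_3 = (5.32×10^-8)(0.608)/(1.110e-07) = 0.2913 Ω
R_total = R_1 + R_2 + R_3 = 1.42 Ω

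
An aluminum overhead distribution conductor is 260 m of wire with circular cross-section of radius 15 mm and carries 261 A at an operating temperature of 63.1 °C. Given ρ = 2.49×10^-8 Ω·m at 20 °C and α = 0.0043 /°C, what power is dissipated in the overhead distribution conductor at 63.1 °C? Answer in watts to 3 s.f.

740 W

A = πr² = π(1.5000e-02 m)² = 7.069e-04 m²
R₍20₎ = ρL/A = (2.49×10^-8)(260)/(7.069e-04) = 0.009159 Ω
R₍63.1₎ = R₍20₎(1 + αΔT) = 0.009159 × (1 + 0.0043×43.1) = 0.01086 Ω
P = I²R = (261)² × 0.01086 = 740 W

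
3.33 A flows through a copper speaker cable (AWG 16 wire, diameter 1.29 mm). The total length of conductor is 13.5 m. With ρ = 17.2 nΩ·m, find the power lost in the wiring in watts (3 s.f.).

1.97 W

ρ = 17.2 nΩ·m = 1.72×10^-8 Ω·m
A = π(1.29/2 mm)² = π(6.4500e-04 m)² = 1.307e-06 m²
R = ρL/A = (1.72×10^-8)(13.5)/(1.307e-06) = 0.1777 Ω
P = I²R = (3.33)² × 0.1777 = 1.97 W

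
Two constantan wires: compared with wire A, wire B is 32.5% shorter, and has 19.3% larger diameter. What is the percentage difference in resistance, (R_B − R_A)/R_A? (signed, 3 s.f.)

R ∝ L/d², so R_B/R_A = (1 − 32.5/100) × (1 + 19.3/100)⁻²
= 0.675 × 0.7026 = 0.4743
(R_B − R_A)/R_A = 0.4743 − 1 = -52.6%

-52.6%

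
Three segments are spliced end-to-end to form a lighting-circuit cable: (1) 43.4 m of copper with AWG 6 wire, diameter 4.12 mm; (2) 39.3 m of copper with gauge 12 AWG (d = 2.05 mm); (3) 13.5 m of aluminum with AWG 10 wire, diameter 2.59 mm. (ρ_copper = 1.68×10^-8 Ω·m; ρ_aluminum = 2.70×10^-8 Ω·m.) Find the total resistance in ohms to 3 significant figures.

Seg 1: A = π(4.12/2 mm)² = π(2.0600e-03 m)² = 1.333e-05 m²
R_1 = (1.68×10^-8)(43.4)/(1.333e-05) = 0.05469 Ω
Seg 2: A = π(2.05/2 mm)² = π(1.0250e-03 m)² = 3.301e-06 m²
R_2 = (1.68×10^-8)(39.3)/(3.301e-06) = 0.2 Ω
Seg 3: A = π(2.59/2 mm)² = π(1.2950e-03 m)² = 5.269e-06 m²
R_3 = (2.70×10^-8)(13.5)/(5.269e-06) = 0.06918 Ω
R_total = R_1 + R_2 + R_3 = 0.324 Ω

0.324 Ω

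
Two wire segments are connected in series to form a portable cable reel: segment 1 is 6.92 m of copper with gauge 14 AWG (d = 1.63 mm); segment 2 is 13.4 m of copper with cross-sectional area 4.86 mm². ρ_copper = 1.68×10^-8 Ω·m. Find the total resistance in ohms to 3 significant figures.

Segment 1: A = π(1.63/2 mm)² = π(8.1500e-04 m)² = 2.087e-06 m²
R₁ = ρL/A = (1.68×10^-8)(6.92)/(2.087e-06) = 0.05571 Ω
Segment 2: A = 4.86 mm² = 4.860e-06 m²
R₂ = (1.68×10^-8)(13.4)/(4.860e-06) = 0.04632 Ω
R = R₁ + R₂ = 0.102 Ω

0.102 Ω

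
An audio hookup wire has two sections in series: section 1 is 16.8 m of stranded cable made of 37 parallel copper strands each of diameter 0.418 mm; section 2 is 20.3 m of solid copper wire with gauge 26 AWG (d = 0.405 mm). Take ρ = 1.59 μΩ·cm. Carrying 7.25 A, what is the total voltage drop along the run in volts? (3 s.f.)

18.5 V

ρ = 1.59 μΩ·cm = 1.59×10^-8 Ω·m
Section 1: A_strand = π(2.0900e-04)² = 1.372e-07 m²; R₁ = ρL/(N·A_s) = (1.59×10^-8)(16.8)/(37×1.372e-07) = 0.05261 Ω
Section 2: A = π(0.405/2 mm)² = π(2.0250e-04 m)² = 1.288e-07 m²
R₂ = (1.59×10^-8)(20.3)/(1.288e-07) = 2.505 Ω
R = R₁ + R₂ = 2.558 Ω
V = IR = 7.25 × 2.558 = 18.5 V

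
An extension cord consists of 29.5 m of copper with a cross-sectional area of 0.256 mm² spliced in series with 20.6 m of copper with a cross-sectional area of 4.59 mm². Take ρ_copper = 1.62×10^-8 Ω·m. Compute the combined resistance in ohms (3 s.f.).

1.94 Ω

Segment 1: A = 0.256 mm² = 2.560e-07 m²
R₁ = ρL/A = (1.62×10^-8)(29.5)/(2.560e-07) = 1.867 Ω
Segment 2: A = 4.59 mm² = 4.590e-06 m²
R₂ = (1.62×10^-8)(20.6)/(4.590e-06) = 0.07271 Ω
R = R₁ + R₂ = 1.94 Ω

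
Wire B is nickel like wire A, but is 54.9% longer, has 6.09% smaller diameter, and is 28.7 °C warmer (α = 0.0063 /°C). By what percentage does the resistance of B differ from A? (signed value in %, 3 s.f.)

R ∝ ρL/d² with ρ ∝ (1+αΔT), so R_B/R_A = (1 + 54.9/100) × (1 − 6.09/100)⁻² × (1 + 0.0063×28.7)
= 1.549 × 1.134 × 1.181 = 2.074
(R_B − R_A)/R_A = 2.074 − 1 = 107%

107%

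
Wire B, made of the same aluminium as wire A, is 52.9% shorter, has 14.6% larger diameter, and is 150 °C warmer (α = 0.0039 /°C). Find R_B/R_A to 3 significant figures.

R ∝ ρL/d² with ρ ∝ (1+αΔT), so R_B/R_A = (1 − 52.9/100) × (1 + 14.6/100)⁻² × (1 + 0.0039×150)
= 0.471 × 0.7614 × 1.585 = 0.568

0.568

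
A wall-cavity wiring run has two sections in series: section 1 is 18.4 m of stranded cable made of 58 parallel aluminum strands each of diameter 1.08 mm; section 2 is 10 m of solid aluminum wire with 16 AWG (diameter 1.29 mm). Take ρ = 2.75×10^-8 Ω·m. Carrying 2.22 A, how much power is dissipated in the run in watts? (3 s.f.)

1.08 W

Section 1: A_strand = π(5.4000e-04)² = 9.161e-07 m²; R₁ = ρL/(N·A_s) = (2.75×10^-8)(18.4)/(58×9.161e-07) = 0.009523 Ω
Section 2: A = π(1.29/2 mm)² = π(6.4500e-04 m)² = 1.307e-06 m²
R₂ = (2.75×10^-8)(10)/(1.307e-06) = 0.2104 Ω
R = R₁ + R₂ = 0.2199 Ω
P = I²R = (2.22)² × 0.2199 = 1.08 W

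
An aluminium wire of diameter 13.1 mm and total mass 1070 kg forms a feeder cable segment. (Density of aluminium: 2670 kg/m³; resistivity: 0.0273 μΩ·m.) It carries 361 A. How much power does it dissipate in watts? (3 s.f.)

78500 W

ρ = 0.0273 μΩ·m = 2.73×10^-8 Ω·m
A = π(d/2)² = π(6.5500e-03 m)² = 1.3478e-04 m²
L = m/(density·A) = 1070/(2670×1.3478e-04) = 2973 m
R = ρL/A = (2.73×10^-8)(2973)/(1.3478e-04) = 0.6022 Ω
P = I²R = (361)² × 0.6022 = 78500 W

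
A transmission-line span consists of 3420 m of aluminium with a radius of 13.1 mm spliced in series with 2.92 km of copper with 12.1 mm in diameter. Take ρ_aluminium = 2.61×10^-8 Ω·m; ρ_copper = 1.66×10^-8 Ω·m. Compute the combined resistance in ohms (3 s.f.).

0.587 Ω

Segment 1: A = πr² = π(1.3100e-02 m)² = 5.391e-04 m²
R₁ = ρL/A = (2.61×10^-8)(3420)/(5.391e-04) = 0.1656 Ω
Segment 2: A = π(d/2)² = π(6.0500e-03 m)² = 1.150e-04 m²
R₂ = (1.66×10^-8)(2920)/(1.150e-04) = 0.4215 Ω
R = R₁ + R₂ = 0.587 Ω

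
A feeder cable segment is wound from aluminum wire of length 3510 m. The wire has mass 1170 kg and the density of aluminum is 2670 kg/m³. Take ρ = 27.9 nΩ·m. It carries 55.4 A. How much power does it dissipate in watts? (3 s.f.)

ρ = 27.9 nΩ·m = 2.79×10^-8 Ω·m
A = m/(density·L) = 1170/(2670×3510) = 1.2484e-04 m²
R = ρL/A = (2.79×10^-8)(3510)/(1.2484e-04) = 0.7844 Ω
P = I²R = (55.4)² × 0.7844 = 2410 W

2410 W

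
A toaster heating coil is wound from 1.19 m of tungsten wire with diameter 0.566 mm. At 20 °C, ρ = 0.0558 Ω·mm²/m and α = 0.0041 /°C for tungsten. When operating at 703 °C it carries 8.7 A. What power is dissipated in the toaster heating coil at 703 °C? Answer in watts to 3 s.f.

75.9 W

ρ = 0.0558 Ω·mm²/m = 5.58×10^-8 Ω·m
A = π(d/2)² = π(2.8300e-04 m)² = 2.516e-07 m²
R₍20₎ = ρL/A = (5.58×10^-8)(1.19)/(2.516e-07) = 0.2639 Ω
R₍703₎ = R₍20₎(1 + αΔT) = 0.2639 × (1 + 0.0041×683) = 1.003 Ω
P = I²R = (8.7)² × 1.003 = 75.9 W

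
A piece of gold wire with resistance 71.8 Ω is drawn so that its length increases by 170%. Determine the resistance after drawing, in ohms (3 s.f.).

523 Ω

k = 1 + 170/100 = 2.7; volume constant ⇒ A' = A/k, so R' = k²R.
R' = 7.29 × 71.8 = 523 Ω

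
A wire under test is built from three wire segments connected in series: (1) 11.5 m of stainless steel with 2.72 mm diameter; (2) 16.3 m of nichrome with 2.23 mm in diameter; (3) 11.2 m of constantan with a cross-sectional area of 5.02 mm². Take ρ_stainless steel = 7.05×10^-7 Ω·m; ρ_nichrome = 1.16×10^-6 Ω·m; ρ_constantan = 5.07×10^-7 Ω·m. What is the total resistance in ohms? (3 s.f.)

7.37 Ω

Seg 1: A = π(d/2)² = π(1.3600e-03 m)² = 5.811e-06 m²
R_1 = (7.05×10^-7)(11.5)/(5.811e-06) = 1.395 Ω
Seg 2: A = π(d/2)² = π(1.1150e-03 m)² = 3.906e-06 m²
R_2 = (1.16×10^-6)(16.3)/(3.906e-06) = 4.841 Ω
Seg 3: A = 5.02 mm² = 5.020e-06 m²
R_3 = (5.07×10^-7)(11.2)/(5.020e-06) = 1.131 Ω
R_total = R_1 + R_2 + R_3 = 7.37 Ω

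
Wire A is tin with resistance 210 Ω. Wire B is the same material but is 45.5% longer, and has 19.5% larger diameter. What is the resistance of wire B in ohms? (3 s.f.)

R ∝ L/d², so R_B/R_A = (1 + 45.5/100) × (1 + 19.5/100)⁻²
= 1.455 × 0.7003 = 1.019
R_B = 1.019 × 210 = 214 Ω

214 Ω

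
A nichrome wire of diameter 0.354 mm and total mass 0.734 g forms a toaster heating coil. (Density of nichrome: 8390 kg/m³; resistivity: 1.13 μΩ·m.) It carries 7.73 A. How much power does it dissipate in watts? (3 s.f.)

610 W

ρ = 1.13 μΩ·m = 1.13×10^-6 Ω·m
A = π(d/2)² = π(1.7700e-04 m)² = 9.8423e-08 m²
L = m/(density·A) = 7.340×10^-4/(8390×9.8423e-08) = 0.8889 m
R = ρL/A = (1.13×10^-6)(0.8889)/(9.8423e-08) = 10.21 Ω
P = I²R = (7.73)² × 10.21 = 610 W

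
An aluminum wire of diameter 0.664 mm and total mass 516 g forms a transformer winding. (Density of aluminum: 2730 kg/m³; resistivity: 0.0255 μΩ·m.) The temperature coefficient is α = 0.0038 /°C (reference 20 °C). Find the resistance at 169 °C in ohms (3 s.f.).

ρ = 0.0255 μΩ·m = 2.55×10^-8 Ω·m
A = π(d/2)² = π(3.3200e-04 m)² = 3.4628e-07 m²
L = m/(density·A) = 0.516/(2730×3.4628e-07) = 545.8 m
R = ρL/A = (2.55×10^-8)(545.8)/(3.4628e-07) = 40.2 Ω
R(169 °C) = 40.2 × (1 + 0.0038×149) = 63.0 Ω

63.0 Ω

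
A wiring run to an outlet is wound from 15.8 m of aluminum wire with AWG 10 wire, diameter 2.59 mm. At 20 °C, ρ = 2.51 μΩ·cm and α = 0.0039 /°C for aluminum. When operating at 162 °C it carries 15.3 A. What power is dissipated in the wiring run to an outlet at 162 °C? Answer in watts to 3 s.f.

ρ = 2.51 μΩ·cm = 2.51×10^-8 Ω·m
A = π(2.59/2 mm)² = π(1.2950e-03 m)² = 5.269e-06 m²
R₍20₎ = ρL/A = (2.51×10^-8)(15.8)/(5.269e-06) = 0.07527 Ω
R₍162₎ = R₍20₎(1 + αΔT) = 0.07527 × (1 + 0.0039×142) = 0.117 Ω
P = I²R = (15.3)² × 0.117 = 27.4 W

27.4 W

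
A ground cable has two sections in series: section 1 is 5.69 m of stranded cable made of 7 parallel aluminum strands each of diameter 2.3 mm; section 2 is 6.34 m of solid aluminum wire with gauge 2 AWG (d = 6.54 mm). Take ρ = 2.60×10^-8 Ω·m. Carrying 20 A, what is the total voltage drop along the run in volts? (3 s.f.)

0.200 V

Section 1: A_strand = π(1.1500e-03)² = 4.155e-06 m²; R₁ = ρL/(N·A_s) = (2.60×10^-8)(5.69)/(7×4.155e-06) = 0.005087 Ω
Section 2: A = π(6.54/2 mm)² = π(3.2700e-03 m)² = 3.359e-05 m²
R₂ = (2.60×10^-8)(6.34)/(3.359e-05) = 0.004907 Ω
R = R₁ + R₂ = 0.009994 Ω
V = IR = 20 × 0.009994 = 0.200 V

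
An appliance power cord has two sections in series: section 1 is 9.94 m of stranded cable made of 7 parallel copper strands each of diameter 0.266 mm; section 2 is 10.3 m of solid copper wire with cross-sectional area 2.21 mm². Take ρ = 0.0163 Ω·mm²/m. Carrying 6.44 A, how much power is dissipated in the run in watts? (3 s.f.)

ρ = 0.0163 Ω·mm²/m = 1.63×10^-8 Ω·m
Section 1: A_strand = π(1.3300e-04)² = 5.557e-08 m²; R₁ = ρL/(N·A_s) = (1.63×10^-8)(9.94)/(7×5.557e-08) = 0.4165 Ω
Section 2: A = 2.21 mm² = 2.210e-06 m²
R₂ = (1.63×10^-8)(10.3)/(2.210e-06) = 0.07597 Ω
R = R₁ + R₂ = 0.4925 Ω
P = I²R = (6.44)² × 0.4925 = 20.4 W

20.4 W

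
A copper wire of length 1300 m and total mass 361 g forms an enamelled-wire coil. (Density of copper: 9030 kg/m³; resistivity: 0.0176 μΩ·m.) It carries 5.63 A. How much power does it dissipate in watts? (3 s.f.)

23600 W

ρ = 0.0176 μΩ·m = 1.76×10^-8 Ω·m
A = m/(density·L) = 0.361/(9030×1300) = 3.0752e-08 m²
R = ρL/A = (1.76×10^-8)(1300)/(3.0752e-08) = 744 Ω
P = I²R = (5.63)² × 744 = 23600 W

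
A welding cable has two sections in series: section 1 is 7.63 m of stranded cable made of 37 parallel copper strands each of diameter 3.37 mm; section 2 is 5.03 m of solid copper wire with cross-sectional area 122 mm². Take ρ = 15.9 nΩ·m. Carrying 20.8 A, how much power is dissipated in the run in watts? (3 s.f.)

0.443 W

ρ = 15.9 nΩ·m = 1.59×10^-8 Ω·m
Section 1: A_strand = π(1.6850e-03)² = 8.920e-06 m²; R₁ = ρL/(N·A_s) = (1.59×10^-8)(7.63)/(37×8.920e-06) = 3.676×10^-4 Ω
Section 2: A = 122 mm² = 1.220e-04 m²
R₂ = (1.59×10^-8)(5.03)/(1.220e-04) = 6.555×10^-4 Ω
R = R₁ + R₂ = 0.001023 Ω
P = I²R = (20.8)² × 0.001023 = 0.443 W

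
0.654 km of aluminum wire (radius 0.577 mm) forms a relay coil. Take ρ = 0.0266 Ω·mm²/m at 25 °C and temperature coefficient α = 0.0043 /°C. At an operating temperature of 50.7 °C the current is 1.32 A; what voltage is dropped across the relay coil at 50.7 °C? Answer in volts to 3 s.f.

ρ = 0.0266 Ω·mm²/m = 2.66×10^-8 Ω·m
A = πr² = π(5.7700e-04 m)² = 1.046e-06 m²
R₍25₎ = ρL/A = (2.66×10^-8)(654)/(1.046e-06) = 16.63 Ω
R₍50.7₎ = R₍25₎(1 + αΔT) = 16.63 × (1 + 0.0043×25.7) = 18.47 Ω
V = IR = 1.32 × 18.47 = 24.4 V

24.4 V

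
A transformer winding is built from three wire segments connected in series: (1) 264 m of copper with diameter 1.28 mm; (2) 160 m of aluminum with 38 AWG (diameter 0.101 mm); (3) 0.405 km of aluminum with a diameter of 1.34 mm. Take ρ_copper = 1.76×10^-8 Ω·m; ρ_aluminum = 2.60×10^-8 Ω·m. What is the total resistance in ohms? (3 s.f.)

530 Ω

Seg 1: A = π(d/2)² = π(6.4000e-04 m)² = 1.287e-06 m²
R_1 = (1.76×10^-8)(264)/(1.287e-06) = 3.611 Ω
Seg 2: A = π(0.101/2 mm)² = π(5.0500e-05 m)² = 8.012e-09 m²
R_2 = (2.60×10^-8)(160)/(8.012e-09) = 519.2 Ω
Seg 3: A = π(d/2)² = π(6.7000e-04 m)² = 1.410e-06 m²
R_3 = (2.60×10^-8)(405)/(1.410e-06) = 7.467 Ω
R_total = R_1 + R_2 + R_3 = 530 Ω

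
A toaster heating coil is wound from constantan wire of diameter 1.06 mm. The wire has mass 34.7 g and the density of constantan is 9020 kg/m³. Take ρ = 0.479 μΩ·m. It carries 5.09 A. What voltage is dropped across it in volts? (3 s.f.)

ρ = 0.479 μΩ·m = 4.79×10^-7 Ω·m
A = π(d/2)² = π(5.3000e-04 m)² = 8.8247e-07 m²
L = m/(density·A) = 0.0347/(9020×8.8247e-07) = 4.359 m
R = ρL/A = (4.79×10^-7)(4.359)/(8.8247e-07) = 2.366 Ω
V = IR = 5.09 × 2.366 = 12.0 V

12.0 V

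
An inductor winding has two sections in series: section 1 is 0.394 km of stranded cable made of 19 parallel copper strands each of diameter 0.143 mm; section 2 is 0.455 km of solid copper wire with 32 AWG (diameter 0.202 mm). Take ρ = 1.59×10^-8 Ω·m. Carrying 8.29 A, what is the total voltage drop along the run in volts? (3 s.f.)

Section 1: A_strand = π(7.1500e-05)² = 1.606e-08 m²; R₁ = ρL/(N·A_s) = (1.59×10^-8)(394)/(19×1.606e-08) = 20.53 Ω
Section 2: A = π(0.202/2 mm)² = π(1.0100e-04 m)² = 3.205e-08 m²
R₂ = (1.59×10^-8)(455)/(3.205e-08) = 225.7 Ω
R = R₁ + R₂ = 246.3 Ω
V = IR = 8.29 × 246.3 = 2040 V

2040 V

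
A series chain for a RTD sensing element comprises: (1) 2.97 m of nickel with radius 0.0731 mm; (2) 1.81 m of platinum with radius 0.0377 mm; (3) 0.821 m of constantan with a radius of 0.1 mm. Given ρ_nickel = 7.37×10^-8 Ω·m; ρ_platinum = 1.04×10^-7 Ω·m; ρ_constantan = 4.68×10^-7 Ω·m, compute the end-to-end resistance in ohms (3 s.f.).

Seg 1: A = πr² = π(7.3100e-05 m)² = 1.679e-08 m²
R_1 = (7.37×10^-8)(2.97)/(1.679e-08) = 13.04 Ω
Seg 2: A = πr² = π(3.7700e-05 m)² = 4.465e-09 m²
R_2 = (1.04×10^-7)(1.81)/(4.465e-09) = 42.16 Ω
Seg 3: A = πr² = π(1.0000e-04 m)² = 3.142e-08 m²
R_3 = (4.68×10^-7)(0.821)/(3.142e-08) = 12.23 Ω
R_total = R_1 + R_2 + R_3 = 67.4 Ω

67.4 Ω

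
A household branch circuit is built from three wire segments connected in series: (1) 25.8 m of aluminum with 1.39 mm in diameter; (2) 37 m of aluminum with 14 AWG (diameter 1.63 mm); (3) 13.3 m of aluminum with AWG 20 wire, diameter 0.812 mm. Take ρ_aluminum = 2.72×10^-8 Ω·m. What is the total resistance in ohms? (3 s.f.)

1.64 Ω

Seg 1: A = π(d/2)² = π(6.9500e-04 m)² = 1.517e-06 m²
R_1 = (2.72×10^-8)(25.8)/(1.517e-06) = 0.4625 Ω
Seg 2: A = π(1.63/2 mm)² = π(8.1500e-04 m)² = 2.087e-06 m²
R_2 = (2.72×10^-8)(37)/(2.087e-06) = 0.4823 Ω
Seg 3: A = π(0.812/2 mm)² = π(4.0600e-04 m)² = 5.178e-07 m²
R_3 = (2.72×10^-8)(13.3)/(5.178e-07) = 0.6986 Ω
R_total = R_1 + R_2 + R_3 = 1.64 Ω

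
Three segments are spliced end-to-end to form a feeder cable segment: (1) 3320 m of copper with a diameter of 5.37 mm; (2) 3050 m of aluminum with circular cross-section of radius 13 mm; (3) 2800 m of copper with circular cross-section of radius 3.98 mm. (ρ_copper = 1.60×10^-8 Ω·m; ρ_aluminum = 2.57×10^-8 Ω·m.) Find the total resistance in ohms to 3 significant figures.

3.39 Ω

Seg 1: A = π(d/2)² = π(2.6850e-03 m)² = 2.265e-05 m²
R_1 = (1.60×10^-8)(3320)/(2.265e-05) = 2.345 Ω
Seg 2: A = πr² = π(1.3000e-02 m)² = 5.309e-04 m²
R_2 = (2.57×10^-8)(3050)/(5.309e-04) = 0.1476 Ω
Seg 3: A = πr² = π(3.9800e-03 m)² = 4.976e-05 m²
R_3 = (1.60×10^-8)(2800)/(4.976e-05) = 0.9002 Ω
R_total = R_1 + R_2 + R_3 = 3.39 Ω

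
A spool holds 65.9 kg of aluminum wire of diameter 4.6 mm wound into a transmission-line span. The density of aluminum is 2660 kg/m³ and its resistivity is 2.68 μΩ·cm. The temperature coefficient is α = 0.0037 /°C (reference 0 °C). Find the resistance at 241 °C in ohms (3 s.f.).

ρ = 2.68 μΩ·cm = 2.68×10^-8 Ω·m
A = π(d/2)² = π(2.3000e-03 m)² = 1.6619e-05 m²
L = m/(density·A) = 65.9/(2660×1.6619e-05) = 1491 m
R = ρL/A = (2.68×10^-8)(1491)/(1.6619e-05) = 2.404 Ω
R(241 °C) = 2.404 × (1 + 0.0037×241) = 4.55 Ω

4.55 Ω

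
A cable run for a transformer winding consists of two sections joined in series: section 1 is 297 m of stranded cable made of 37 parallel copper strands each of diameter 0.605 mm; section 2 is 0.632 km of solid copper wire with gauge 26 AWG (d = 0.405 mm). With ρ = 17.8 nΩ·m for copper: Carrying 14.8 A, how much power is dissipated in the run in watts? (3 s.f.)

19200 W

ρ = 17.8 nΩ·m = 1.78×10^-8 Ω·m
Section 1: A_strand = π(3.0250e-04)² = 2.875e-07 m²; R₁ = ρL/(N·A_s) = (1.78×10^-8)(297)/(37×2.875e-07) = 0.497 Ω
Section 2: A = π(0.405/2 mm)² = π(2.0250e-04 m)² = 1.288e-07 m²
R₂ = (1.78×10^-8)(632)/(1.288e-07) = 87.32 Ω
R = R₁ + R₂ = 87.82 Ω
P = I²R = (14.8)² × 87.82 = 19200 W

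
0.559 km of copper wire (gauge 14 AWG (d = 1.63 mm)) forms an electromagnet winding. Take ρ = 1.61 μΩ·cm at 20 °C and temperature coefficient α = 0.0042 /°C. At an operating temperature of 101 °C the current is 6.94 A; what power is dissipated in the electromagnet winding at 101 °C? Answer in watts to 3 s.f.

ρ = 1.61 μΩ·cm = 1.61×10^-8 Ω·m
A = π(1.63/2 mm)² = π(8.1500e-04 m)² = 2.087e-06 m²
R₍20₎ = ρL/A = (1.61×10^-8)(559)/(2.087e-06) = 4.313 Ω
R₍101₎ = R₍20₎(1 + αΔT) = 4.313 × (1 + 0.0042×81) = 5.78 Ω
P = I²R = (6.94)² × 5.78 = 278 W

278 W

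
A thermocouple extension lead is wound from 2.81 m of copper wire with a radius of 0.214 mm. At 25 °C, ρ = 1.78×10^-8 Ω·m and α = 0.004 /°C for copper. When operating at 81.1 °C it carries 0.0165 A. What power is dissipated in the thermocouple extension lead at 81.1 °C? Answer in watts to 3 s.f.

A = πr² = π(2.1400e-04 m)² = 1.439e-07 m²
R₍25₎ = ρL/A = (1.78×10^-8)(2.81)/(1.439e-07) = 0.3477 Ω
R₍81.1₎ = R₍25₎(1 + αΔT) = 0.3477 × (1 + 0.004×56.1) = 0.4257 Ω
P = I²R = (0.0165)² × 0.4257 = 1.16×10^-4 W

1.16×10^-4 W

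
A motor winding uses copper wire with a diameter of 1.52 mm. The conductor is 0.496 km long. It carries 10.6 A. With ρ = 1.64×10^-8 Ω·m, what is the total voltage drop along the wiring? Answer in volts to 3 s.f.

47.5 V

A = π(d/2)² = π(7.6000e-04 m)² = 1.815e-06 m²
R = ρL/A = (1.64×10^-8)(496)/(1.815e-06) = 4.483 Ω
V = IR = 10.6 × 4.483 = 47.5 V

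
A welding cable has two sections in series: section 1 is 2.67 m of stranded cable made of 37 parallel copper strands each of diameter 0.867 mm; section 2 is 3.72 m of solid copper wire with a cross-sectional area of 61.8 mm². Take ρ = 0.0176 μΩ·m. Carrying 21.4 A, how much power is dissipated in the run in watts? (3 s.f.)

1.47 W

ρ = 0.0176 μΩ·m = 1.76×10^-8 Ω·m
Section 1: A_strand = π(4.3350e-04)² = 5.904e-07 m²; R₁ = ρL/(N·A_s) = (1.76×10^-8)(2.67)/(37×5.904e-07) = 0.002151 Ω
Section 2: A = 61.8 mm² = 6.180e-05 m²
R₂ = (1.76×10^-8)(3.72)/(6.180e-05) = 0.001059 Ω
R = R₁ + R₂ = 0.003211 Ω
P = I²R = (21.4)² × 0.003211 = 1.47 W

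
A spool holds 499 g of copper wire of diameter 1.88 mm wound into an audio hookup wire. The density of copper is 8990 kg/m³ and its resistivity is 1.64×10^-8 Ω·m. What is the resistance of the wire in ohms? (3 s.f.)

0.118 Ω

A = π(d/2)² = π(9.4000e-04 m)² = 2.7759e-06 m²
L = m/(density·A) = 0.499/(8990×2.7759e-06) = 20 m
R = ρL/A = (1.64×10^-8)(20)/(2.7759e-06) = 0.118 Ω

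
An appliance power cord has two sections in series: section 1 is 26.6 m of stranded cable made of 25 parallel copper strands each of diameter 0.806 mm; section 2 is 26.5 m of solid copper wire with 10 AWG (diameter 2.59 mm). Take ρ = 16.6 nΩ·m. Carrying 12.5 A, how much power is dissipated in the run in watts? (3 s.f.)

18.5 W

ρ = 16.6 nΩ·m = 1.66×10^-8 Ω·m
Section 1: A_strand = π(4.0300e-04)² = 5.102e-07 m²; R₁ = ρL/(N·A_s) = (1.66×10^-8)(26.6)/(25×5.102e-07) = 0.03462 Ω
Section 2: A = π(2.59/2 mm)² = π(1.2950e-03 m)² = 5.269e-06 m²
R₂ = (1.66×10^-8)(26.5)/(5.269e-06) = 0.0835 Ω
R = R₁ + R₂ = 0.1181 Ω
P = I²R = (12.5)² × 0.1181 = 18.5 W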